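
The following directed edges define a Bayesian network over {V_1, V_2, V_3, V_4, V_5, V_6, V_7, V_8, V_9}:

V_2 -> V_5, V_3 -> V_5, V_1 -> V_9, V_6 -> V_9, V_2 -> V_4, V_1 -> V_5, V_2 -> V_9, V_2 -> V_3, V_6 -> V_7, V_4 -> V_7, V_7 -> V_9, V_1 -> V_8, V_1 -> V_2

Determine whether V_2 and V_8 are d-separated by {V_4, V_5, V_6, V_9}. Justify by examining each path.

Enumerating the 6 paths from V_2 to V_8 and testing each for blocking by {V_4, V_5, V_6, V_9}:
  1. V_2 → V_5 ← V_1 → V_8 — V_5:collider[open]; V_1:fork[open] ⇒ active
  2. V_2 → V_9 ← V_1 → V_8 — V_9:collider[open]; V_1:fork[open] ⇒ active
  3. V_2 ← V_1 → V_8 — V_1:fork[open] ⇒ active
  4. V_2 → V_4 → V_7 ← V_6 → V_9 ← V_1 → V_8 — V_4:chain[blocks]; V_7:collider[open]; V_6:fork[blocks]; V_9:collider[open]; V_1:fork[open] ⇒ blocked
  5. V_2 → V_4 → V_7 → V_9 ← V_1 → V_8 — V_4:chain[blocks]; V_7:chain[open]; V_9:collider[open]; V_1:fork[open] ⇒ blocked
  6. V_2 → V_3 → V_5 ← V_1 → V_8 — V_3:chain[open]; V_5:collider[open]; V_1:fork[open] ⇒ active
Since the path V_2 → V_5 ← V_1 → V_8 is active, V_2 and V_8 are not d-separated given {V_4, V_5, V_6, V_9}.

No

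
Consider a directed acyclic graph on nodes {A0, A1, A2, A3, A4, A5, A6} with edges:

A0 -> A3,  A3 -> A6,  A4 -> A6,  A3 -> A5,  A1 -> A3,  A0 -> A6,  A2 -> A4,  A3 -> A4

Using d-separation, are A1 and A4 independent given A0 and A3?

There are 3 undirected paths between A1 and A4; checking each against the conditioning set {A0, A3}:
Path 1: A1 → A3 → A6 ← A4
  A3 is a chain here and A3 is conditioned on, so the path is blocked at A3.
Path 2: A1 → A3 ← A0 → A6 ← A4
  A0 is a fork here and A0 is conditioned on, so the path is blocked at A0.
Path 3: A1 → A3 → A4
  A3 is a chain here and A3 is conditioned on, so the path is blocked at A3.
Every path is blocked, so A1 and A4 are d-separated given {A0, A3}.

Yes — A1 and A4 are d-separated given {A0, A3}.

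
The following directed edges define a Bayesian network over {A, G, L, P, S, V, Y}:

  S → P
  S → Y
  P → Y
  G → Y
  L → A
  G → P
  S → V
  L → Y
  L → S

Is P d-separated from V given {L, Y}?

No

5 paths connect P and V; each must be blocked for d-separation to hold:
Path 1: P ← G → Y ← L → S → V
  L is a fork here and L is conditioned on, so the path is blocked at L.
Path 2: P ← G → Y ← S → V
  G is a fork and G is not conditioned on; Y is a collider and Y is conditioned on, which opens it; S is a fork and S is not conditioned on — no node blocks this path, so it is active.
Path 3: P → Y ← L → S → V
  L is a fork here and L is conditioned on, so the path is blocked at L.
Path 4: P → Y ← S → V
  Y is a collider and Y is conditioned on, which opens it; S is a fork and S is not conditioned on — no node blocks this path, so it is active.
Path 5: P ← S → V
  S is a fork and S is not conditioned on — no node blocks this path, so it is active.
At least one path is unblocked, so d-separation fails.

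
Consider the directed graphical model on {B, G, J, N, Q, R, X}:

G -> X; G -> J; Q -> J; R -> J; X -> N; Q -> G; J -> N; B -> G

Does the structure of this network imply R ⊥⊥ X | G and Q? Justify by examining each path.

3 paths connect R and X; each must be blocked for d-separation to hold:
  1. R → J ← G → X — J:collider[blocks]; G:fork[blocks] ⇒ blocked
  2. R → J ← Q → G → X — J:collider[blocks]; Q:fork[blocks]; G:chain[blocks] ⇒ blocked
  3. R → J → N ← X — J:chain[open]; N:collider[blocks] ⇒ blocked
Every path is blocked, so R and X are d-separated given {G, Q}.

Yes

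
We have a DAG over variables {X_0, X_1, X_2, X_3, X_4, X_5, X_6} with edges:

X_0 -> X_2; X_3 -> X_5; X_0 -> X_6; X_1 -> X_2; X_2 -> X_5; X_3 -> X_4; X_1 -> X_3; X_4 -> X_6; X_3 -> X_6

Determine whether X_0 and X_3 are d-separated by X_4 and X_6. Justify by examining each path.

We examine all 4 paths between X_0 and X_3:
Path 1: X_0 → X_6 ← X_3
  X_6 is a collider and X_6 is conditioned on, which opens it — no node blocks this path, so it is active.
Path 2: X_0 → X_6 ← X_4 ← X_3
  X_4 is a chain here and X_4 is conditioned on, so the path is blocked at X_4.
Path 3: X_0 → X_2 → X_5 ← X_3
  X_5 is a collider here and neither X_5 nor any of its descendants is conditioned on, so the collider stays closed — the path is blocked at X_5.
Path 4: X_0 → X_2 ← X_1 → X_3
  X_2 is a collider here and neither X_2 nor any of its descendants is conditioned on, so the collider stays closed — the path is blocked at X_2.
At least one path is unblocked, so d-separation fails.

No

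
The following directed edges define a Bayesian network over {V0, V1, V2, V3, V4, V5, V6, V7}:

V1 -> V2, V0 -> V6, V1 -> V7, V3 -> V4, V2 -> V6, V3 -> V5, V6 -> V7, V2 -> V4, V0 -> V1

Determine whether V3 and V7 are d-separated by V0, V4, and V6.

No

There are 4 undirected paths between V3 and V7; checking each against the conditioning set {V0, V4, V6}:
Path 1: V3 → V4 ← V2 ← V1 ← V0 → V6 → V7
  V0 is a fork here and V0 is conditioned on, so the path is blocked at V0.
Path 2: V3 → V4 ← V2 ← V1 → V7
  V4 is a collider and V4 is conditioned on, which opens it; V2 is a chain and V2 is not conditioned on; V1 is a fork and V1 is not conditioned on — no node blocks this path, so it is active.
Path 3: V3 → V4 ← V2 → V6 ← V0 → V1 → V7
  V0 is a fork here and V0 is conditioned on, so the path is blocked at V0.
Path 4: V3 → V4 ← V2 → V6 → V7
  V6 is a chain here and V6 is conditioned on, so the path is blocked at V6.
At least one path is unblocked, so d-separation fails.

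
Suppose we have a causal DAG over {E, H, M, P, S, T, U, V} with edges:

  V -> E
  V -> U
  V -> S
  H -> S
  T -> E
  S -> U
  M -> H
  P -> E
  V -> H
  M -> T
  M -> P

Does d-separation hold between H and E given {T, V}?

We examine all 5 paths between H and E:
  1. H ← M → P → E — M:fork[open]; P:chain[open] ⇒ active
  2. H ← M → T → E — M:fork[open]; T:chain[blocks] ⇒ blocked
  3. H → S → U ← V → E — S:chain[open]; U:collider[blocks]; V:fork[blocks] ⇒ blocked
  4. H → S ← V → E — S:collider[blocks]; V:fork[blocks] ⇒ blocked
  5. H ← V → E — V:fork[blocks] ⇒ blocked
Because an active path exists, H and E are not d-separated.

No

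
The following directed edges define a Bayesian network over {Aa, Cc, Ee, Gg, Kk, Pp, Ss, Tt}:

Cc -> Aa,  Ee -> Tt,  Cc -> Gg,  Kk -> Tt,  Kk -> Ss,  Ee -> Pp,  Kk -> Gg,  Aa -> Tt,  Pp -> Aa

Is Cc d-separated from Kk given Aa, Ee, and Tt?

3 paths connect Cc and Kk; each must be blocked for d-separation to hold:
Path 1: Cc → Aa ← Pp ← Ee → Tt ← Kk
  Ee is a fork here and Ee is conditioned on, so the path is blocked at Ee.
Path 2: Cc → Aa → Tt ← Kk
  Aa is a chain here and Aa is conditioned on, so the path is blocked at Aa.
Path 3: Cc → Gg ← Kk
  Gg is a collider here and neither Gg nor any of its descendants is conditioned on, so the collider stays closed — the path is blocked at Gg.
Since every path is blocked, d-separation holds.

Yes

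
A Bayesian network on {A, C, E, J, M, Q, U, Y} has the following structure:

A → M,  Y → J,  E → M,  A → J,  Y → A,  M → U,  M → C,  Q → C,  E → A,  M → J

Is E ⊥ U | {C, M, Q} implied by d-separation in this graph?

We examine all 4 paths between E and U:
Path 1: E → M → U
  M is a chain here and M is conditioned on, so the path is blocked at M.
Path 2: E → A → M → U
  M is a chain here and M is conditioned on, so the path is blocked at M.
Path 3: E → A → J ← M → U
  J is a collider here and neither J nor any of its descendants is conditioned on, so the collider stays closed — the path is blocked at J.
Path 4: E → A ← Y → J ← M → U
  J is a collider here and neither J nor any of its descendants is conditioned on, so the collider stays closed — the path is blocked at J.
Since every path is blocked, d-separation holds.

Yes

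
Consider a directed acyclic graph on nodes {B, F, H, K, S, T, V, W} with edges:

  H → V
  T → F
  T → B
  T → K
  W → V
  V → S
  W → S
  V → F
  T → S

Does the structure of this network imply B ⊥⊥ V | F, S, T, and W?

Yes

Enumerating the 3 paths from B to V and testing each for blocking by {F, S, T, W}:
Path 1: B ← T → S ← V
  T is a fork here and T is conditioned on, so the path is blocked at T.
Path 2: B ← T → S ← W → V
  T is a fork here and T is conditioned on, so the path is blocked at T.
Path 3: B ← T → F ← V
  T is a fork here and T is conditioned on, so the path is blocked at T.
Since every path is blocked, d-separation holds.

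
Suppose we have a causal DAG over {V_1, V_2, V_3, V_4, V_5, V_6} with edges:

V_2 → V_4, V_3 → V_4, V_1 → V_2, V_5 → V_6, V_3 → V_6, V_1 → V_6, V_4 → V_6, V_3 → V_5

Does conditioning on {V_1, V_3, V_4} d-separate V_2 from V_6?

Yes

There are 4 undirected paths between V_2 and V_6; checking each against the conditioning set {V_1, V_3, V_4}:
Path 1: V_2 ← V_1 → V_6
  V_1 is a fork here and V_1 is conditioned on, so the path is blocked at V_1.
Path 2: V_2 → V_4 ← V_3 → V_5 → V_6
  V_3 is a fork here and V_3 is conditioned on, so the path is blocked at V_3.
Path 3: V_2 → V_4 ← V_3 → V_6
  V_3 is a fork here and V_3 is conditioned on, so the path is blocked at V_3.
Path 4: V_2 → V_4 → V_6
  V_4 is a chain here and V_4 is conditioned on, so the path is blocked at V_4.
Since every path is blocked, d-separation holds.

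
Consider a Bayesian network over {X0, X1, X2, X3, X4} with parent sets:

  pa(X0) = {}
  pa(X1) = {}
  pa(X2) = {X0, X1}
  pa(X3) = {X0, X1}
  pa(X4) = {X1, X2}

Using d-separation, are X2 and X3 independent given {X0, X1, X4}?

Yes — X2 and X3 are d-separated given {X0, X1, X4}.

We examine all 3 paths between X2 and X3:
  1. X2 → X4 ← X1 → X3 — X4:collider[open]; X1:fork[blocks] ⇒ blocked
  2. X2 ← X1 → X3 — X1:fork[blocks] ⇒ blocked
  3. X2 ← X0 → X3 — X0:fork[blocks] ⇒ blocked
Every path is blocked, so X2 and X3 are d-separated given {X0, X1, X4}.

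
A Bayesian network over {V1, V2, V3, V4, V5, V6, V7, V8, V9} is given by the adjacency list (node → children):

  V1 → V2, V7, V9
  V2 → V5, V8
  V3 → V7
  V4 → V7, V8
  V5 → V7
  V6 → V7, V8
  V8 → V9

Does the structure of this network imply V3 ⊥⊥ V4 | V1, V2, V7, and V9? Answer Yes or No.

We examine all 6 paths between V3 and V4:
Path 1: V3 → V7 ← V5 ← V2 ← V1 → V9 ← V8 ← V4
  V2 is a chain here and V2 is conditioned on, so the path is blocked at V2.
Path 2: V3 → V7 ← V5 ← V2 → V8 ← V4
  V2 is a fork here and V2 is conditioned on, so the path is blocked at V2.
Path 3: V3 → V7 ← V1 → V9 ← V8 ← V4
  V1 is a fork here and V1 is conditioned on, so the path is blocked at V1.
Path 4: V3 → V7 ← V1 → V2 → V8 ← V4
  V1 is a fork here and V1 is conditioned on, so the path is blocked at V1.
Path 5: V3 → V7 ← V6 → V8 ← V4
  V7 is a collider and V7 is conditioned on, which opens it; V6 is a fork and V6 is not conditioned on; V8 is a collider and its descendant V9 is conditioned on, which opens it — no node blocks this path, so it is active.
Path 6: V3 → V7 ← V4
  V7 is a collider and V7 is conditioned on, which opens it — no node blocks this path, so it is active.
Since the path V3 → V7 ← V6 → V8 ← V4 is active, V3 and V4 are not d-separated given {V1, V2, V7, V9}.

No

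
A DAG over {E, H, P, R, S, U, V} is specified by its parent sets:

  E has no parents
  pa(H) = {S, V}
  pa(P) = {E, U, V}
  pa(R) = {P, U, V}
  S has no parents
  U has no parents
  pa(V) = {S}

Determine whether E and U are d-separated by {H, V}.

Yes

We examine all 3 paths between E and U:
  1. E → P ← U — P:collider[blocks] ⇒ blocked
  2. E → P ← V → R ← U — P:collider[blocks]; V:fork[blocks]; R:collider[blocks] ⇒ blocked
  3. E → P → R ← U — P:chain[open]; R:collider[blocks] ⇒ blocked
Every path is blocked, so E and U are d-separated given {H, V}.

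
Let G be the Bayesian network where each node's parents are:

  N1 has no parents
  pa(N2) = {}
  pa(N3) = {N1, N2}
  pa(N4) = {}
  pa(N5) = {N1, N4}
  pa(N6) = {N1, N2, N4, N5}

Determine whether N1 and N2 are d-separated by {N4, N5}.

Yes

4 paths connect N1 and N2; each must be blocked for d-separation to hold:
Path 1: N1 → N5 → N6 ← N2
  N5 is a chain here and N5 is conditioned on, so the path is blocked at N5.
Path 2: N1 → N5 ← N4 → N6 ← N2
  N4 is a fork here and N4 is conditioned on, so the path is blocked at N4.
Path 3: N1 → N6 ← N2
  N6 is a collider here and neither N6 nor any of its descendants is conditioned on, so the collider stays closed — the path is blocked at N6.
Path 4: N1 → N3 ← N2
  N3 is a collider here and neither N3 nor any of its descendants is conditioned on, so the collider stays closed — the path is blocked at N3.
All paths are blocked; N1 ⊥ N2 | {N4, N5} holds.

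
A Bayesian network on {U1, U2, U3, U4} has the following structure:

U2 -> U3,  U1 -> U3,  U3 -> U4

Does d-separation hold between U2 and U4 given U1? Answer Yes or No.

No

There is one path between U2 and U4:
  1. U2 → U3 → U4 — U3:chain[open] ⇒ active
Because an active path exists, U2 and U4 are not d-separated.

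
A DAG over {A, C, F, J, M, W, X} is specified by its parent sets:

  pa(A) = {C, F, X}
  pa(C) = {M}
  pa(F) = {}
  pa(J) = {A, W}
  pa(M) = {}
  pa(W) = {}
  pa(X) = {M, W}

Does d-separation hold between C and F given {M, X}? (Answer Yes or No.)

There are 3 undirected paths between C and F; checking each against the conditioning set {M, X}:
Path 1: C ← M → X ← W → J ← A ← F
  M is a fork here and M is conditioned on, so the path is blocked at M.
Path 2: C ← M → X → A ← F
  M is a fork here and M is conditioned on, so the path is blocked at M.
Path 3: C → A ← F
  A is a collider here and neither A nor any of its descendants is conditioned on, so the collider stays closed — the path is blocked at A.
All paths are blocked; C ⊥ F | {M, X} holds.

Yes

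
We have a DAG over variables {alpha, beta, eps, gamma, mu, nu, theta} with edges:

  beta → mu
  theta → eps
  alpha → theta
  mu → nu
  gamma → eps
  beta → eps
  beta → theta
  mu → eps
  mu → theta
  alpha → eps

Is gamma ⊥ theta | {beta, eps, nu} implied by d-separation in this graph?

No — gamma and theta are not d-separated given {beta, eps, nu}.

There are 6 undirected paths between gamma and theta; checking each against the conditioning set {beta, eps, nu}:
  1. gamma → eps ← beta → mu → theta — eps:collider[open]; beta:fork[blocks]; mu:chain[open] ⇒ blocked
  2. gamma → eps ← beta → theta — eps:collider[open]; beta:fork[blocks] ⇒ blocked
  3. gamma → eps ← alpha → theta — eps:collider[open]; alpha:fork[open] ⇒ active
  4. gamma → eps ← mu ← beta → theta — eps:collider[open]; mu:chain[open]; beta:fork[blocks] ⇒ blocked
  5. gamma → eps ← mu → theta — eps:collider[open]; mu:fork[open] ⇒ active
  6. gamma → eps ← theta — eps:collider[open] ⇒ active
At least one path is unblocked, so d-separation fails.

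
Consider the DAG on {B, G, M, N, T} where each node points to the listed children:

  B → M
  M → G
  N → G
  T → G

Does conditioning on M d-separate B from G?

Yes

The only undirected path from B to G is:
Path 1: B → M → G
  M is a chain here and M is conditioned on, so the path is blocked at M.
Since every path is blocked, d-separation holds.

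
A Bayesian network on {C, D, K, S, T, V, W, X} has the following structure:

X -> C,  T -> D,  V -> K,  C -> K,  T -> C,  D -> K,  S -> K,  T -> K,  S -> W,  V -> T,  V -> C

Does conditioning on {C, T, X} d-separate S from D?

Enumerating the 6 paths from S to D and testing each for blocking by {C, T, X}:
  1. S → K ← C ← T → D — K:collider[blocks]; C:chain[blocks]; T:fork[blocks] ⇒ blocked
  2. S → K ← C ← V → T → D — K:collider[blocks]; C:chain[blocks]; V:fork[open]; T:chain[blocks] ⇒ blocked
  3. S → K ← D — K:collider[blocks] ⇒ blocked
  4. S → K ← T → D — K:collider[blocks]; T:fork[blocks] ⇒ blocked
  5. S → K ← V → C ← T → D — K:collider[blocks]; V:fork[open]; C:collider[open]; T:fork[blocks] ⇒ blocked
  6. S → K ← V → T → D — K:collider[blocks]; V:fork[open]; T:chain[blocks] ⇒ blocked
Since every path is blocked, d-separation holds.

Yes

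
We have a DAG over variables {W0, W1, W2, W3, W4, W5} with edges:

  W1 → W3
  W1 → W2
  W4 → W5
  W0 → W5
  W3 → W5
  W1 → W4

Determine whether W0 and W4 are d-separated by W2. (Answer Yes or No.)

We examine all 2 paths between W0 and W4:
  1. W0 → W5 ← W3 ← W1 → W4 — W5:collider[blocks]; W3:chain[open]; W1:fork[open] ⇒ blocked
  2. W0 → W5 ← W4 — W5:collider[blocks] ⇒ blocked
All paths are blocked; W0 ⊥ W4 | {W2} holds.

Yes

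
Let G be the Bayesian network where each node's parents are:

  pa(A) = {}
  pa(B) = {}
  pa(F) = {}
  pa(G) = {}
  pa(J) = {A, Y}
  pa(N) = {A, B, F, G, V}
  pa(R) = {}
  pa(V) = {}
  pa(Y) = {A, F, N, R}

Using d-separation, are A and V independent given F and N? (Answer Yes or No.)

Enumerating the 5 paths from A to V and testing each for blocking by {F, N}:
  1. A → Y ← F → N ← V — Y:collider[blocks]; F:fork[blocks]; N:collider[open] ⇒ blocked
  2. A → Y ← N ← V — Y:collider[blocks]; N:chain[blocks] ⇒ blocked
  3. A → N ← V — N:collider[open] ⇒ active
  4. A → J ← Y ← F → N ← V — J:collider[blocks]; Y:chain[open]; F:fork[blocks]; N:collider[open] ⇒ blocked
  5. A → J ← Y ← N ← V — J:collider[blocks]; Y:chain[open]; N:chain[blocks] ⇒ blocked
Because an active path exists, A and V are not d-separated.

No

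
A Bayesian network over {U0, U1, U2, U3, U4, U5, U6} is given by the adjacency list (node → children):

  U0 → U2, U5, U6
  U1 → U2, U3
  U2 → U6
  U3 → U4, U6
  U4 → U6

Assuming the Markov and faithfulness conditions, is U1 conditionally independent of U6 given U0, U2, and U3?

Yes — U1 and U6 are d-separated given {U0, U2, U3}.

We examine all 4 paths between U1 and U6:
Path 1: U1 → U2 → U6
  U2 is a chain here and U2 is conditioned on, so the path is blocked at U2.
Path 2: U1 → U2 ← U0 → U6
  U0 is a fork here and U0 is conditioned on, so the path is blocked at U0.
Path 3: U1 → U3 → U6
  U3 is a chain here and U3 is conditioned on, so the path is blocked at U3.
Path 4: U1 → U3 → U4 → U6
  U3 is a chain here and U3 is conditioned on, so the path is blocked at U3.
Since every path is blocked, d-separation holds.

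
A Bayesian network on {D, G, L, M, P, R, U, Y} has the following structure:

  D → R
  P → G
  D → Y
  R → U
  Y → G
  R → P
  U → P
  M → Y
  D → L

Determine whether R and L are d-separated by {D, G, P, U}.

Yes

There are 3 undirected paths between R and L; checking each against the conditioning set {D, G, P, U}:
Path 1: R ← D → L
  D is a fork here and D is conditioned on, so the path is blocked at D.
Path 2: R → P → G ← Y ← D → L
  P is a chain here and P is conditioned on, so the path is blocked at P.
Path 3: R → U → P → G ← Y ← D → L
  U is a chain here and U is conditioned on, so the path is blocked at U.
Since every path is blocked, d-separation holds.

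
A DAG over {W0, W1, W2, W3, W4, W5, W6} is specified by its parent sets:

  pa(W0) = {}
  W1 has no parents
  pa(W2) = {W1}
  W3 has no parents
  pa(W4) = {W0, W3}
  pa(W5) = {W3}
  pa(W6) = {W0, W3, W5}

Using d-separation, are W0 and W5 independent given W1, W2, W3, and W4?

Enumerating the 4 paths from W0 to W5 and testing each for blocking by {W1, W2, W3, W4}:
  1. W0 → W4 ← W3 → W5 — W4:collider[open]; W3:fork[blocks] ⇒ blocked
  2. W0 → W4 ← W3 → W6 ← W5 — W4:collider[open]; W3:fork[blocks]; W6:collider[blocks] ⇒ blocked
  3. W0 → W6 ← W3 → W5 — W6:collider[blocks]; W3:fork[blocks] ⇒ blocked
  4. W0 → W6 ← W5 — W6:collider[blocks] ⇒ blocked
Since every path is blocked, d-separation holds.

Yes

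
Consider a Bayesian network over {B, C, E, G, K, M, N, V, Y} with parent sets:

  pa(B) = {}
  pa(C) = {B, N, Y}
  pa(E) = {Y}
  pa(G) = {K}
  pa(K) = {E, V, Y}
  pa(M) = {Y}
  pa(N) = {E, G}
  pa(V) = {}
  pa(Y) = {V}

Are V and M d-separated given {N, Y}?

Yes

Enumerating the 6 paths from V to M and testing each for blocking by {N, Y}:
  1. V → K ← Y → M — K:collider[open]; Y:fork[blocks] ⇒ blocked
  2. V → K ← E → N → C ← Y → M — K:collider[open]; E:fork[open]; N:chain[blocks]; C:collider[blocks]; Y:fork[blocks] ⇒ blocked
  3. V → K ← E ← Y → M — K:collider[open]; E:chain[open]; Y:fork[blocks] ⇒ blocked
  4. V → K → G → N → C ← Y → M — K:chain[open]; G:chain[open]; N:chain[blocks]; C:collider[blocks]; Y:fork[blocks] ⇒ blocked
  5. V → K → G → N ← E ← Y → M — K:chain[open]; G:chain[open]; N:collider[open]; E:chain[open]; Y:fork[blocks] ⇒ blocked
  6. V → Y → M — Y:chain[blocks] ⇒ blocked
Every path is blocked, so V and M are d-separated given {N, Y}.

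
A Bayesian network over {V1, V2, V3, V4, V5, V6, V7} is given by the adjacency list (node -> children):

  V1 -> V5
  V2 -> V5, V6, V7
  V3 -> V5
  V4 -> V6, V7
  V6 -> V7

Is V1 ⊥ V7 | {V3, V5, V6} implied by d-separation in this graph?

Enumerating the 3 paths from V1 to V7 and testing each for blocking by {V3, V5, V6}:
  1. V1 → V5 ← V2 → V7 — V5:collider[open]; V2:fork[open] ⇒ active
  2. V1 → V5 ← V2 → V6 → V7 — V5:collider[open]; V2:fork[open]; V6:chain[blocks] ⇒ blocked
  3. V1 → V5 ← V2 → V6 ← V4 → V7 — V5:collider[open]; V2:fork[open]; V6:collider[open]; V4:fork[open] ⇒ active
Since the path V1 → V5 ← V2 → V7 is active, V1 and V7 are not d-separated given {V3, V5, V6}.

No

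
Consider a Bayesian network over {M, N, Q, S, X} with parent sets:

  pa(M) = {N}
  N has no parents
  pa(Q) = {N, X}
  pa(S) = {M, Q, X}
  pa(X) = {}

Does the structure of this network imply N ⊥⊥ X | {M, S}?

There are 4 undirected paths between N and X; checking each against the conditioning set {M, S}:
  1. N → Q ← X — Q:collider[open] ⇒ active
  2. N → Q → S ← X — Q:chain[open]; S:collider[open] ⇒ active
  3. N → M → S ← X — M:chain[blocks]; S:collider[open] ⇒ blocked
  4. N → M → S ← Q ← X — M:chain[blocks]; S:collider[open]; Q:chain[open] ⇒ blocked
Because an active path exists, N and X are not d-separated.

No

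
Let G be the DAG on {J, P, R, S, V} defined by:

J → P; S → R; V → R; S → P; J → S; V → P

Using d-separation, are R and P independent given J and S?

We examine all 3 paths between R and P:
  1. R ← S ← J → P — S:chain[blocks]; J:fork[blocks] ⇒ blocked
  2. R ← S → P — S:fork[blocks] ⇒ blocked
  3. R ← V → P — V:fork[open] ⇒ active
Because an active path exists, R and P are not d-separated.

No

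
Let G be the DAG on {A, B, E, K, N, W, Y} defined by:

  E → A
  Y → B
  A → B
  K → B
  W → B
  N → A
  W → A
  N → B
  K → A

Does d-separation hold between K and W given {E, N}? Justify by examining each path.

Yes

Enumerating the 6 paths from K to W and testing each for blocking by {E, N}:
Path 1: K → A ← W
  A is a collider here and neither A nor any of its descendants is conditioned on, so the collider stays closed — the path is blocked at A.
Path 2: K → A ← N → B ← W
  A is a collider here and neither A nor any of its descendants is conditioned on, so the collider stays closed — the path is blocked at A.
Path 3: K → A → B ← W
  B is a collider here and neither B nor any of its descendants is conditioned on, so the collider stays closed — the path is blocked at B.
Path 4: K → B ← W
  B is a collider here and neither B nor any of its descendants is conditioned on, so the collider stays closed — the path is blocked at B.
Path 5: K → B ← N → A ← W
  B is a collider here and neither B nor any of its descendants is conditioned on, so the collider stays closed — the path is blocked at B.
Path 6: K → B ← A ← W
  B is a collider here and neither B nor any of its descendants is conditioned on, so the collider stays closed — the path is blocked at B.
All paths are blocked; K ⊥ W | {E, N} holds.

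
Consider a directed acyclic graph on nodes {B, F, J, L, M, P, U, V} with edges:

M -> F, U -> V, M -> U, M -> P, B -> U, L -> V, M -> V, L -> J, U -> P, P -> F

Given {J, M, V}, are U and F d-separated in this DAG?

No — U and F are not d-separated given {J, M, V}.

6 paths connect U and F; each must be blocked for d-separation to hold:
Path 1: U → P → F
  P is a chain and P is not conditioned on — no node blocks this path, so it is active.
Path 2: U → P ← M → F
  P is a collider here and neither P nor any of its descendants is conditioned on, so the collider stays closed — the path is blocked at P.
Path 3: U ← M → P → F
  M is a fork here and M is conditioned on, so the path is blocked at M.
Path 4: U ← M → F
  M is a fork here and M is conditioned on, so the path is blocked at M.
Path 5: U → V ← M → P → F
  M is a fork here and M is conditioned on, so the path is blocked at M.
Path 6: U → V ← M → F
  M is a fork here and M is conditioned on, so the path is blocked at M.
At least one path is unblocked, so d-separation fails.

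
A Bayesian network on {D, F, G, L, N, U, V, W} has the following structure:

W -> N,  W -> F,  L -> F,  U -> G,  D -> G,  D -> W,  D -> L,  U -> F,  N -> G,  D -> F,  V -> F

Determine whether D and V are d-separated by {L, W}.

Yes

We examine all 6 paths between D and V:
Path 1: D → G ← U → F ← V
  G is a collider here and neither G nor any of its descendants is conditioned on, so the collider stays closed — the path is blocked at G.
Path 2: D → G ← N ← W → F ← V
  G is a collider here and neither G nor any of its descendants is conditioned on, so the collider stays closed — the path is blocked at G.
Path 3: D → L → F ← V
  L is a chain here and L is conditioned on, so the path is blocked at L.
Path 4: D → W → N → G ← U → F ← V
  W is a chain here and W is conditioned on, so the path is blocked at W.
Path 5: D → W → F ← V
  W is a chain here and W is conditioned on, so the path is blocked at W.
Path 6: D → F ← V
  F is a collider here and neither F nor any of its descendants is conditioned on, so the collider stays closed — the path is blocked at F.
Every path is blocked, so D and V are d-separated given {L, W}.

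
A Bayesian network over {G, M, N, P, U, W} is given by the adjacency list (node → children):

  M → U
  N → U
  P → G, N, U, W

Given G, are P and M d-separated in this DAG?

Yes

There are 2 undirected paths between P and M; checking each against the conditioning set {G}:
Path 1: P → U ← M
  U is a collider here and neither U nor any of its descendants is conditioned on, so the collider stays closed — the path is blocked at U.
Path 2: P → N → U ← M
  U is a collider here and neither U nor any of its descendants is conditioned on, so the collider stays closed — the path is blocked at U.
Since every path is blocked, d-separation holds.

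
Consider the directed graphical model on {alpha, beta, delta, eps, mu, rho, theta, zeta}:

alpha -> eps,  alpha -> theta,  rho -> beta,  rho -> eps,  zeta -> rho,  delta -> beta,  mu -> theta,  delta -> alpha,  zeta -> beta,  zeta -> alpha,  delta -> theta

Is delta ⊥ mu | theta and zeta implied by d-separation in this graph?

There are 6 undirected paths between delta and mu; checking each against the conditioning set {theta, zeta}:
Path 1: delta → theta ← mu
  theta is a collider and theta is conditioned on, which opens it — no node blocks this path, so it is active.
Path 2: delta → alpha → theta ← mu
  alpha is a chain and alpha is not conditioned on; theta is a collider and theta is conditioned on, which opens it — no node blocks this path, so it is active.
Path 3: delta → beta ← rho ← zeta → alpha → theta ← mu
  beta is a collider here and neither beta nor any of its descendants is conditioned on, so the collider stays closed — the path is blocked at beta.
Path 4: delta → beta ← rho → eps ← alpha → theta ← mu
  beta is a collider here and neither beta nor any of its descendants is conditioned on, so the collider stays closed — the path is blocked at beta.
Path 5: delta → beta ← zeta → rho → eps ← alpha → theta ← mu
  beta is a collider here and neither beta nor any of its descendants is conditioned on, so the collider stays closed — the path is blocked at beta.
Path 6: delta → beta ← zeta → alpha → theta ← mu
  beta is a collider here and neither beta nor any of its descendants is conditioned on, so the collider stays closed — the path is blocked at beta.
Because an active path exists, delta and mu are not d-separated.

No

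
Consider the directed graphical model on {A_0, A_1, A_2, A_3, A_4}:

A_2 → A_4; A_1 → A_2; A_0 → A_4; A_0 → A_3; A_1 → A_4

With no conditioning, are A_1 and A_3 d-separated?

Yes

There are 2 undirected paths between A_1 and A_3; checking each against the conditioning set ∅:
Path 1: A_1 → A_2 → A_4 ← A_0 → A_3
  A_4 is a collider here and neither A_4 nor any of its descendants is conditioned on, so the collider stays closed — the path is blocked at A_4.
Path 2: A_1 → A_4 ← A_0 → A_3
  A_4 is a collider here and neither A_4 nor any of its descendants is conditioned on, so the collider stays closed — the path is blocked at A_4.
All paths are blocked; A_1 ⊥ A_3 | ∅ holds.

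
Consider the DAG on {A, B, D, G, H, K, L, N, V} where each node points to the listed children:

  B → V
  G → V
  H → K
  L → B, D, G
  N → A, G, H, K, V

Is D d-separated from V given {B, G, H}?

No

Enumerating the 3 paths from D to V and testing each for blocking by {B, G, H}:
Path 1: D ← L → G ← N → V
  L is a fork and L is not conditioned on; G is a collider and G is conditioned on, which opens it; N is a fork and N is not conditioned on — no node blocks this path, so it is active.
Path 2: D ← L → G → V
  G is a chain here and G is conditioned on, so the path is blocked at G.
Path 3: D ← L → B → V
  B is a chain here and B is conditioned on, so the path is blocked at B.
Since the path D ← L → G ← N → V is active, D and V are not d-separated given {B, G, H}.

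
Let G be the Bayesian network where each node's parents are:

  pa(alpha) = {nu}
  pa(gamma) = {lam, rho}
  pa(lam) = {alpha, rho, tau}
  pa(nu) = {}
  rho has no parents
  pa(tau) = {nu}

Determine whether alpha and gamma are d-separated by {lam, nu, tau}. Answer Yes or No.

We examine all 4 paths between alpha and gamma:
  1. alpha → lam → gamma — lam:chain[blocks] ⇒ blocked
  2. alpha → lam ← rho → gamma — lam:collider[open]; rho:fork[open] ⇒ active
  3. alpha ← nu → tau → lam → gamma — nu:fork[blocks]; tau:chain[blocks]; lam:chain[blocks] ⇒ blocked
  4. alpha ← nu → tau → lam ← rho → gamma — nu:fork[blocks]; tau:chain[blocks]; lam:collider[open]; rho:fork[open] ⇒ blocked
Because an active path exists, alpha and gamma are not d-separated.

No — alpha and gamma are not d-separated given {lam, nu, tau}.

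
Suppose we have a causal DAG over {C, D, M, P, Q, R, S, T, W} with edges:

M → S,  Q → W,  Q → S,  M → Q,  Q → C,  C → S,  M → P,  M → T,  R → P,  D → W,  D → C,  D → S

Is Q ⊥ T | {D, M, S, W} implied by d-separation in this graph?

Yes

We examine all 6 paths between Q and T:
Path 1: Q → W ← D → C → S ← M → T
  D is a fork here and D is conditioned on, so the path is blocked at D.
Path 2: Q → W ← D → S ← M → T
  D is a fork here and D is conditioned on, so the path is blocked at D.
Path 3: Q → C ← D → S ← M → T
  D is a fork here and D is conditioned on, so the path is blocked at D.
Path 4: Q → C → S ← M → T
  M is a fork here and M is conditioned on, so the path is blocked at M.
Path 5: Q ← M → T
  M is a fork here and M is conditioned on, so the path is blocked at M.
Path 6: Q → S ← M → T
  M is a fork here and M is conditioned on, so the path is blocked at M.
Every path is blocked, so Q and T are d-separated given {D, M, S, W}.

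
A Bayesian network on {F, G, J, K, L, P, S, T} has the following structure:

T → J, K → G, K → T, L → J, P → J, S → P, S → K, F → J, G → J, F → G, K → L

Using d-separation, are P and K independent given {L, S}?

We examine all 5 paths between P and K:
Path 1: P → J ← G ← K
  J is a collider here and neither J nor any of its descendants is conditioned on, so the collider stays closed — the path is blocked at J.
Path 2: P → J ← F → G ← K
  J is a collider here and neither J nor any of its descendants is conditioned on, so the collider stays closed — the path is blocked at J.
Path 3: P → J ← L ← K
  J is a collider here and neither J nor any of its descendants is conditioned on, so the collider stays closed — the path is blocked at J.
Path 4: P → J ← T ← K
  J is a collider here and neither J nor any of its descendants is conditioned on, so the collider stays closed — the path is blocked at J.
Path 5: P ← S → K
  S is a fork here and S is conditioned on, so the path is blocked at S.
Since every path is blocked, d-separation holds.

Yes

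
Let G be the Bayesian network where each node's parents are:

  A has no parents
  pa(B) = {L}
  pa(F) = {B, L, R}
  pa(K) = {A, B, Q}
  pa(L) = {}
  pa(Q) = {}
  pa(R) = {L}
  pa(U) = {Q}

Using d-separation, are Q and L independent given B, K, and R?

We examine all 3 paths between Q and L:
Path 1: Q → K ← B ← L
  B is a chain here and B is conditioned on, so the path is blocked at B.
Path 2: Q → K ← B → F ← L
  B is a fork here and B is conditioned on, so the path is blocked at B.
Path 3: Q → K ← B → F ← R ← L
  B is a fork here and B is conditioned on, so the path is blocked at B.
Since every path is blocked, d-separation holds.

Yes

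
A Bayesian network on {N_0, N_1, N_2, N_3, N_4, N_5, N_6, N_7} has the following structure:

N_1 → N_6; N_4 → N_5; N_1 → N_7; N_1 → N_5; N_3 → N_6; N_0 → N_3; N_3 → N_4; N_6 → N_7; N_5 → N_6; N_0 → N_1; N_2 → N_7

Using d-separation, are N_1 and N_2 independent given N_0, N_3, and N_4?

We examine all 6 paths between N_1 and N_2:
Path 1: N_1 → N_7 ← N_2
  N_7 is a collider here and neither N_7 nor any of its descendants is conditioned on, so the collider stays closed — the path is blocked at N_7.
Path 2: N_1 ← N_0 → N_3 → N_4 → N_5 → N_6 → N_7 ← N_2
  N_0 is a fork here and N_0 is conditioned on, so the path is blocked at N_0.
Path 3: N_1 ← N_0 → N_3 → N_6 → N_7 ← N_2
  N_0 is a fork here and N_0 is conditioned on, so the path is blocked at N_0.
Path 4: N_1 → N_5 ← N_4 ← N_3 → N_6 → N_7 ← N_2
  N_5 is a collider here and neither N_5 nor any of its descendants is conditioned on, so the collider stays closed — the path is blocked at N_5.
Path 5: N_1 → N_5 → N_6 → N_7 ← N_2
  N_7 is a collider here and neither N_7 nor any of its descendants is conditioned on, so the collider stays closed — the path is blocked at N_7.
Path 6: N_1 → N_6 → N_7 ← N_2
  N_7 is a collider here and neither N_7 nor any of its descendants is conditioned on, so the collider stays closed — the path is blocked at N_7.
All paths are blocked; N_1 ⊥ N_2 | {N_0, N_3, N_4} holds.

Yes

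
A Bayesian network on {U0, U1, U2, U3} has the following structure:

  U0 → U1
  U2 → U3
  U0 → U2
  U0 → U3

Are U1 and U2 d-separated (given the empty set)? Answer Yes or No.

No — U1 and U2 are not d-separated given ∅.

We examine all 2 paths between U1 and U2:
Path 1: U1 ← U0 → U2
  U0 is a fork and U0 is not conditioned on — no node blocks this path, so it is active.
Path 2: U1 ← U0 → U3 ← U2
  U3 is a collider here and neither U3 nor any of its descendants is conditioned on, so the collider stays closed — the path is blocked at U3.
Because an active path exists, U1 and U2 are not d-separated.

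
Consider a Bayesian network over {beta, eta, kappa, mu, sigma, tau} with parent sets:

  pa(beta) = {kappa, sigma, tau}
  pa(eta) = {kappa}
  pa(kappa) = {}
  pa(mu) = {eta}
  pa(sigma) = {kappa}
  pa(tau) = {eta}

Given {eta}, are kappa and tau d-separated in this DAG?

Yes — kappa and tau are d-separated given {eta}.

3 paths connect kappa and tau; each must be blocked for d-separation to hold:
  1. kappa → eta → tau — eta:chain[blocks] ⇒ blocked
  2. kappa → sigma → beta ← tau — sigma:chain[open]; beta:collider[blocks] ⇒ blocked
  3. kappa → beta ← tau — beta:collider[blocks] ⇒ blocked
Since every path is blocked, d-separation holds.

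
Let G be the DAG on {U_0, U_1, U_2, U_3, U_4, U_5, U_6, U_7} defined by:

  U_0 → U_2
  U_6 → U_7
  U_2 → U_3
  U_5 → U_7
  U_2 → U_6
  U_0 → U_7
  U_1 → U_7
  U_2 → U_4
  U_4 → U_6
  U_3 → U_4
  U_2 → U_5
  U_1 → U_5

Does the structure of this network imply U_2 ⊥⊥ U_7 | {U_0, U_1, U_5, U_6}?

We examine all 6 paths between U_2 and U_7:
Path 1: U_2 → U_3 → U_4 → U_6 → U_7
  U_6 is a chain here and U_6 is conditioned on, so the path is blocked at U_6.
Path 2: U_2 → U_5 ← U_1 → U_7
  U_1 is a fork here and U_1 is conditioned on, so the path is blocked at U_1.
Path 3: U_2 → U_5 → U_7
  U_5 is a chain here and U_5 is conditioned on, so the path is blocked at U_5.
Path 4: U_2 → U_6 → U_7
  U_6 is a chain here and U_6 is conditioned on, so the path is blocked at U_6.
Path 5: U_2 → U_4 → U_6 → U_7
  U_6 is a chain here and U_6 is conditioned on, so the path is blocked at U_6.
Path 6: U_2 ← U_0 → U_7
  U_0 is a fork here and U_0 is conditioned on, so the path is blocked at U_0.
Since every path is blocked, d-separation holds.

Yes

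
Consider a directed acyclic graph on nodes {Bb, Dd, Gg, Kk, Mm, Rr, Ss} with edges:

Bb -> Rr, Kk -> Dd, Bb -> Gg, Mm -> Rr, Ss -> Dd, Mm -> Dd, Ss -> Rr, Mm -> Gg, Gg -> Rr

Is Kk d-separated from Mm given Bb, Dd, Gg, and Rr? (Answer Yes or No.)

No

Enumerating the 4 paths from Kk to Mm and testing each for blocking by {Bb, Dd, Gg, Rr}:
Path 1: Kk → Dd ← Mm
  Dd is a collider and Dd is conditioned on, which opens it — no node blocks this path, so it is active.
Path 2: Kk → Dd ← Ss → Rr ← Bb → Gg ← Mm
  Bb is a fork here and Bb is conditioned on, so the path is blocked at Bb.
Path 3: Kk → Dd ← Ss → Rr ← Gg ← Mm
  Gg is a chain here and Gg is conditioned on, so the path is blocked at Gg.
Path 4: Kk → Dd ← Ss → Rr ← Mm
  Dd is a collider and Dd is conditioned on, which opens it; Ss is a fork and Ss is not conditioned on; Rr is a collider and Rr is conditioned on, which opens it — no node blocks this path, so it is active.
At least one path is unblocked, so d-separation fails.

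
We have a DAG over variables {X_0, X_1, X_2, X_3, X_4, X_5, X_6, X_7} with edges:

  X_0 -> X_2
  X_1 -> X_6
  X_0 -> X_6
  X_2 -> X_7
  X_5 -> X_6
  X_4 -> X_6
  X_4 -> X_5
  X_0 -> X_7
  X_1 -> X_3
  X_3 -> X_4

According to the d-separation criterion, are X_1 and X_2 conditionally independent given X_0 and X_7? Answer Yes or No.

Yes

There are 6 undirected paths between X_1 and X_2; checking each against the conditioning set {X_0, X_7}:
Path 1: X_1 → X_3 → X_4 → X_6 ← X_0 → X_2
  X_6 is a collider here and neither X_6 nor any of its descendants is conditioned on, so the collider stays closed — the path is blocked at X_6.
Path 2: X_1 → X_3 → X_4 → X_6 ← X_0 → X_7 ← X_2
  X_6 is a collider here and neither X_6 nor any of its descendants is conditioned on, so the collider stays closed — the path is blocked at X_6.
Path 3: X_1 → X_3 → X_4 → X_5 → X_6 ← X_0 → X_2
  X_6 is a collider here and neither X_6 nor any of its descendants is conditioned on, so the collider stays closed — the path is blocked at X_6.
Path 4: X_1 → X_3 → X_4 → X_5 → X_6 ← X_0 → X_7 ← X_2
  X_6 is a collider here and neither X_6 nor any of its descendants is conditioned on, so the collider stays closed — the path is blocked at X_6.
Path 5: X_1 → X_6 ← X_0 → X_2
  X_6 is a collider here and neither X_6 nor any of its descendants is conditioned on, so the collider stays closed — the path is blocked at X_6.
Path 6: X_1 → X_6 ← X_0 → X_7 ← X_2
  X_6 is a collider here and neither X_6 nor any of its descendants is conditioned on, so the collider stays closed — the path is blocked at X_6.
Every path is blocked, so X_1 and X_2 are d-separated given {X_0, X_7}.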